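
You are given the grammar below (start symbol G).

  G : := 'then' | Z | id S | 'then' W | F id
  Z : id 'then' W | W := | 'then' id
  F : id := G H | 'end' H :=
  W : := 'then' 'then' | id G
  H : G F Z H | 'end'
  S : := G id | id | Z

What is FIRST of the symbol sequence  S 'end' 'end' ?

{ 'then', :=, id }

Add FIRST(S) = { 'then', :=, id }; S is not nullable, stop.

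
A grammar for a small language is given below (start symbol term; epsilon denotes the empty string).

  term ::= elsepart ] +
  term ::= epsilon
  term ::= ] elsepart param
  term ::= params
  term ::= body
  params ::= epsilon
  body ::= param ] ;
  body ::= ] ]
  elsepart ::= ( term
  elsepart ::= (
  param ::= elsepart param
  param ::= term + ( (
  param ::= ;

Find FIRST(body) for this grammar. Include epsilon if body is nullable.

{ (, +, ;, ] }

From body ::= param ] ;: add FIRST(param) = { (, +, ;, ] }.
body ::= ] ] contributes {]}.
Union: FIRST(body) = { (, +, ;, ] }.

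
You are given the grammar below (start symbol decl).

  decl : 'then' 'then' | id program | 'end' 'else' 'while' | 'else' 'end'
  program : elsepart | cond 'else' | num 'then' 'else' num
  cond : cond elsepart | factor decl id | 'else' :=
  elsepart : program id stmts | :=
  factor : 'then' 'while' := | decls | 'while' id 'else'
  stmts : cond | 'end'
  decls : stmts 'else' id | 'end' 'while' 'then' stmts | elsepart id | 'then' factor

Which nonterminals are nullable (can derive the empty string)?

No nonterminal has an empty production or an RHS whose symbols are all nullable.

{ } (none)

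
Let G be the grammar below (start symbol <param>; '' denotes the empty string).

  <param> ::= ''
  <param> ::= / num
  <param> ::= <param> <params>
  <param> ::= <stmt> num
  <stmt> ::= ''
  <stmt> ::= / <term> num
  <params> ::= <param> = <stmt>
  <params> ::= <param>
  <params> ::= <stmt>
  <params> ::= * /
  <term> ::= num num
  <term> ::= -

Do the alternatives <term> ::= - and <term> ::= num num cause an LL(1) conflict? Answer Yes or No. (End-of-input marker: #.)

FIRST(-) = { - } and FIRST(num num) = { num }.
The FIRST sets are disjoint and neither alternative is nullable — no conflict.

No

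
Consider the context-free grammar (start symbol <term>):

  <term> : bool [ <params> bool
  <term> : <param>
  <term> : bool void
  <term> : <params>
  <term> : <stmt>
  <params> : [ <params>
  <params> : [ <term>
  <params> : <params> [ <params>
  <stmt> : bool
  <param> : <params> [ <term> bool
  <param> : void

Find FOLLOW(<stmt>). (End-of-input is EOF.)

In <term> : <stmt>: <stmt> is at the end, add FOLLOW(<term>) = { EOF, [, bool }.
Union: FOLLOW(<stmt>) = { EOF, [, bool }.

{ EOF, [, bool }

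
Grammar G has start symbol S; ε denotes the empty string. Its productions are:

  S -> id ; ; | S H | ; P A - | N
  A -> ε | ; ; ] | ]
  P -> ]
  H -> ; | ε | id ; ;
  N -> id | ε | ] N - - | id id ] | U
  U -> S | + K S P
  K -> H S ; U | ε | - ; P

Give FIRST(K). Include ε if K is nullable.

{ +, -, ;, ], id, ε }

From K -> H S ; U: H, S nullable, take FIRST(H) ∪ FIRST(S) ∪ {;} = { +, ;, ], id }.
K -> ε contributes ε.
K -> - ; P contributes {-}.
Union: FIRST(K) = { +, -, ;, ], id, ε }.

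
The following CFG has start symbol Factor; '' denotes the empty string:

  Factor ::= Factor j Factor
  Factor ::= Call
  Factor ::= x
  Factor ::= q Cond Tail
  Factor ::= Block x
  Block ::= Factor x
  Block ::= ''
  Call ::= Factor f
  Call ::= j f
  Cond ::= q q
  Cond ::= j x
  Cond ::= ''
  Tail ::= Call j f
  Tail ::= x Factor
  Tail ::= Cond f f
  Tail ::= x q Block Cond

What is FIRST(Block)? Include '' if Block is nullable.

From Block ::= Factor x: add FIRST(Factor) = { j, q, x }.
Block ::= '' contributes ''.
Union: FIRST(Block) = { j, q, x, '' }.

{ j, q, x, '' }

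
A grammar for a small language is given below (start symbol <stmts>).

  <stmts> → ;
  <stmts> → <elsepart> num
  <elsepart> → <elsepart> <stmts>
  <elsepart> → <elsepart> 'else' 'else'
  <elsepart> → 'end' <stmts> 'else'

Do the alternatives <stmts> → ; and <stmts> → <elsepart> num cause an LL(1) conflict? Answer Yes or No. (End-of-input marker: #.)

FIRST(;) = { ; } and FIRST(<elsepart> num) = { 'end' }.
The FIRST sets are disjoint and neither alternative is nullable — no conflict.

No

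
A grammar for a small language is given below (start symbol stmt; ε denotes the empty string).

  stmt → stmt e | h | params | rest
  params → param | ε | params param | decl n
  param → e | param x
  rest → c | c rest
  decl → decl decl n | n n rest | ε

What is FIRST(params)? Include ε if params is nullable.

From params → param: add FIRST(param) = { e }.
params → ε contributes ε.
From params → params param: params nullable, take FIRST(params) ∪ FIRST(param) = { e, n }.
From params → decl n: decl nullable, take FIRST(decl) ∪ {n} = { n }.
Union: FIRST(params) = { e, n, ε }.

{ e, n, ε }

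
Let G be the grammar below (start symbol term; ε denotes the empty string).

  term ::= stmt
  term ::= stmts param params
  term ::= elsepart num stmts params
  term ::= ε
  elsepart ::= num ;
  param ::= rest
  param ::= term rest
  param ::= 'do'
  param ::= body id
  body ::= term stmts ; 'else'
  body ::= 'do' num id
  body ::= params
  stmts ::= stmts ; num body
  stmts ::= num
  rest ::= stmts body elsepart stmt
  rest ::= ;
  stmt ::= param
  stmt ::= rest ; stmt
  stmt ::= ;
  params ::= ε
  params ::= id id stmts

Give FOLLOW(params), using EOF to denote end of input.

In term ::= stmts param params: params is at the end, add FOLLOW(term) = { EOF, ;, num }.
In term ::= elsepart num stmts params: params is at the end, add FOLLOW(term) = { EOF, ;, num }.
In body ::= params: params is at the end, add FOLLOW(body) = { EOF, 'do', ;, id, num }.
Union: FOLLOW(params) = { EOF, 'do', ;, id, num }.

{ EOF, 'do', ;, id, num }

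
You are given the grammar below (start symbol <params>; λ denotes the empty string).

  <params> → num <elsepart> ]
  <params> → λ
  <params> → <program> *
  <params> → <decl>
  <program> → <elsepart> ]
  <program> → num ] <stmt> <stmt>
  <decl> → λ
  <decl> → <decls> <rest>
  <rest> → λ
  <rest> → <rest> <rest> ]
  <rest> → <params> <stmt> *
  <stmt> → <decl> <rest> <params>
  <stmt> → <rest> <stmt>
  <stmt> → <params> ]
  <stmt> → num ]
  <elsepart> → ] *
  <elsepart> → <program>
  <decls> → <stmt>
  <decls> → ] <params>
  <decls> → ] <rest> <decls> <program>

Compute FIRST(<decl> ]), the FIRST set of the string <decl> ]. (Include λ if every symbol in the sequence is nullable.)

Add FIRST(<decl>)\{λ} = { *, ], num }; <decl> is nullable, continue.
] is a terminal; add {]} and stop.

{ *, ], num }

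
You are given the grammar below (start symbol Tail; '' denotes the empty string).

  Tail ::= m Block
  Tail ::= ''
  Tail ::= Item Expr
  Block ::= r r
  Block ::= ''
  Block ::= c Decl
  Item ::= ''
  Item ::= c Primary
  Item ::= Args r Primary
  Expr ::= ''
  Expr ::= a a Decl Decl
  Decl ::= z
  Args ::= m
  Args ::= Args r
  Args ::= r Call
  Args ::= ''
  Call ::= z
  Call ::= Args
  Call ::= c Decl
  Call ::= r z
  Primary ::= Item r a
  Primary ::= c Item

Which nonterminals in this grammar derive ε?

{ Args, Block, Call, Expr, Item, Tail }

Directly nullable (have an ''-production): Tail, Block, Item, Expr, Args.
Call ::= Args with every symbol nullable, so Call is nullable.
No other nonterminal has a production whose RHS symbols are all nullable.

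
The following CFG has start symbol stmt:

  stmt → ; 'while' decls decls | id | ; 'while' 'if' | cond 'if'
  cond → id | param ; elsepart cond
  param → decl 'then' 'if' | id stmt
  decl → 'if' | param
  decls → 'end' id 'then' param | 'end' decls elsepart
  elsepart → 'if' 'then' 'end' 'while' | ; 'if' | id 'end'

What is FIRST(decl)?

{ 'if', id }

decl → 'if' contributes {'if'}.
From decl → param: add FIRST(param) = { 'if', id }.
Union: FIRST(decl) = { 'if', id }.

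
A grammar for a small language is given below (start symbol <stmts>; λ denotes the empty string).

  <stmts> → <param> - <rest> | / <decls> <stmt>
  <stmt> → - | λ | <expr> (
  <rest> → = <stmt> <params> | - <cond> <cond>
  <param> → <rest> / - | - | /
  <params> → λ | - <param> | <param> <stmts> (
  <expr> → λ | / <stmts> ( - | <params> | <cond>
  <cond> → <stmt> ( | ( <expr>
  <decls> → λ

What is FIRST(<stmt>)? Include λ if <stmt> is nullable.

<stmt> → - contributes {-}.
<stmt> → λ contributes λ.
From <stmt> → <expr> (: <expr> nullable, take FIRST(<expr>) ∪ {(} = { (, -, /, = }.
Union: FIRST(<stmt>) = { (, -, /, =, λ }.

{ (, -, /, =, λ }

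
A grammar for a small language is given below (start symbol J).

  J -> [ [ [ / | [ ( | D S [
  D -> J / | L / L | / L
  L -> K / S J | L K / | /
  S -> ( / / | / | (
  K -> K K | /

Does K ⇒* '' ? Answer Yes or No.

No

No nonterminal in this grammar is nullable.
No production of K has an RHS whose symbols are all nullable, so K is not nullable.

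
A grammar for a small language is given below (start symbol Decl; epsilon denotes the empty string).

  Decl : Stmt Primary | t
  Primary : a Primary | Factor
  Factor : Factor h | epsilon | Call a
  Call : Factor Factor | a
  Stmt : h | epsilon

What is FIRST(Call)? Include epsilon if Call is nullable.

{ a, h, epsilon }

From Call : Factor Factor: Factor, Factor nullable, take FIRST(Factor) ∪ FIRST(Factor) = { a, h }; also epsilon since the whole RHS is nullable.
Call : a contributes {a}.
Union: FIRST(Call) = { a, h, epsilon }.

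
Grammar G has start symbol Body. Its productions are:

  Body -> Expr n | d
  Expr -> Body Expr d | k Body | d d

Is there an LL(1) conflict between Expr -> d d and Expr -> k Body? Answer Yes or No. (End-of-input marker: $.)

FIRST(d d) = { d } and FIRST(k Body) = { k }.
The FIRST sets are disjoint and neither alternative is nullable — no conflict.

No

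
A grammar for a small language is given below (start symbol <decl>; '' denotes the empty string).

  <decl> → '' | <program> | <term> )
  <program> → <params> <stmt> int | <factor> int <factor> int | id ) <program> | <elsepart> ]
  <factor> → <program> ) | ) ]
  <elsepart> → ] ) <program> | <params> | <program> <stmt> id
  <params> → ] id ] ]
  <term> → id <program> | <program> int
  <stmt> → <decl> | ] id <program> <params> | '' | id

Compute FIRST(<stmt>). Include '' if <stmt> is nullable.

{ ), ], id, '' }

From <stmt> → <decl>: add FIRST(<decl>) = { ), ], id, '' } (including '' since <decl> is nullable).
<stmt> → ] id <program> <params> contributes {]}.
<stmt> → '' contributes ''.
<stmt> → id contributes {id}.
Union: FIRST(<stmt>) = { ), ], id, '' }.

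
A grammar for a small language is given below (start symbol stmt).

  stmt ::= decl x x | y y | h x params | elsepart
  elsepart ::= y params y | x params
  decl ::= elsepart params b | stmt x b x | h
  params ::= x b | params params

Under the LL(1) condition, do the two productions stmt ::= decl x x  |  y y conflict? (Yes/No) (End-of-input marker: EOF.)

Yes

FIRST(decl x x) = { h, x, y } and FIRST(y y) = { y }.
Both contain y, so the two alternatives are not disjoint — LL(1) conflict.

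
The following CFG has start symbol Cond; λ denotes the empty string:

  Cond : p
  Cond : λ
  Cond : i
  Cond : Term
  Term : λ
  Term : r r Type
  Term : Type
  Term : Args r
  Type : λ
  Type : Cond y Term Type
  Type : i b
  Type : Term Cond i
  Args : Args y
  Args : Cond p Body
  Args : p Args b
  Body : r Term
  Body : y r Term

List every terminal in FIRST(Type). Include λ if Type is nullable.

{ i, p, r, y, λ }

Type : λ contributes λ.
From Type : Cond y Term Type: Cond nullable, take FIRST(Cond) ∪ {y} = { i, p, r, y }.
Type : i b contributes {i}.
From Type : Term Cond i: Term, Cond nullable, take FIRST(Term) ∪ FIRST(Cond) ∪ {i} = { i, p, r, y }.
Union: FIRST(Type) = { i, p, r, y, λ }.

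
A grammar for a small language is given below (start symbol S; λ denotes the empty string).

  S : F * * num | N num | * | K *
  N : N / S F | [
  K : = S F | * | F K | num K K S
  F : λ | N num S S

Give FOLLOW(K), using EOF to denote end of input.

{ *, =, [, num }

In S : K *: add FIRST(*) = { * }.
In K : F K: K is at the end, add FOLLOW(K) = { *, =, [, num }.
In K : num K K S: add FIRST(K S) = { *, =, [, num }.
In K : num K K S: add FIRST(S) = { *, =, [, num }.
Union: FOLLOW(K) = { *, =, [, num }.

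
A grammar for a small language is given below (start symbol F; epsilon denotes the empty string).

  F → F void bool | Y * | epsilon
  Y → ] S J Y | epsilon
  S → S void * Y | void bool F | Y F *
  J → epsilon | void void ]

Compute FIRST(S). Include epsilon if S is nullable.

From S → S void * Y: add FIRST(S) = { *, ], void }.
S → void bool F contributes {void}.
From S → Y F *: Y, F nullable, take FIRST(Y) ∪ FIRST(F) ∪ {*} = { *, ], void }.
Union: FIRST(S) = { *, ], void }.

{ *, ], void }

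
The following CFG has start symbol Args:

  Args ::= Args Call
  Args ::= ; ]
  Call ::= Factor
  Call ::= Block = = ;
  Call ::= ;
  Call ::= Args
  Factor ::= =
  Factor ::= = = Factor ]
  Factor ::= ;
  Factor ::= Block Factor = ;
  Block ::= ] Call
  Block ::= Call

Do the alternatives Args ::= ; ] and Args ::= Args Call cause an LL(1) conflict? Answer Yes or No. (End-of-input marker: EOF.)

FIRST(; ]) = { ; } and FIRST(Args Call) = { ; }.
Both contain ;, so the two alternatives are not disjoint — LL(1) conflict.

Yes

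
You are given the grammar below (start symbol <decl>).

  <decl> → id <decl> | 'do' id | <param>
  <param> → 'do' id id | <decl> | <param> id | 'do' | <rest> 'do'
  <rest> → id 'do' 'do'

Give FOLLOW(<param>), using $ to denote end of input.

In <decl> → <param>: <param> is at the end, add FOLLOW(<decl>) = { $, id }.
In <param> → <param> id: add FIRST(id) = { id }.
Union: FOLLOW(<param>) = { $, id }.

{ $, id }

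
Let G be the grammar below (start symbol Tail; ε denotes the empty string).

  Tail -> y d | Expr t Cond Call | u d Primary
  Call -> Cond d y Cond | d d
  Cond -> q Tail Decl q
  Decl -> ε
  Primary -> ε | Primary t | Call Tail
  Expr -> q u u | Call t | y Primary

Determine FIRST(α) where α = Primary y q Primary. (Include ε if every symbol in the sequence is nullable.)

Add FIRST(Primary)\{ε} = { d, q, t }; Primary is nullable, continue.
y is a terminal; add {y} and stop.

{ d, q, t, y }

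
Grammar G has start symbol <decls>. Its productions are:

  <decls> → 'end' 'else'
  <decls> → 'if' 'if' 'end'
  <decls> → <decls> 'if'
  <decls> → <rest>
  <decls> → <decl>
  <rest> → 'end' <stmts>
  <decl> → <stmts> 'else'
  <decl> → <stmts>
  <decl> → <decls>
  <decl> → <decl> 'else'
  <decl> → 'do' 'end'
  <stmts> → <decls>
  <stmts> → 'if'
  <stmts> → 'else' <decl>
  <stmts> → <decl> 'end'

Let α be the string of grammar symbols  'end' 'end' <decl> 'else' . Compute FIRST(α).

'end' is a terminal; add {'end'} and stop.

{ 'end' }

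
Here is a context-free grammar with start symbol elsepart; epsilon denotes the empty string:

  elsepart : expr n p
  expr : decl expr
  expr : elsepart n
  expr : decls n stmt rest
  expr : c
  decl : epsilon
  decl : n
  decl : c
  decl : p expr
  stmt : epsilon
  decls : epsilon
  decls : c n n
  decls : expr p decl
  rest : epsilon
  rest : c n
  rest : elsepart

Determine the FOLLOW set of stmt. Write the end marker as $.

In expr : decls n stmt rest: add FIRST(rest)\{epsilon} = { c, n, p }.
  Since rest is nullable, also add FOLLOW(expr) = { c, n, p }.
Union: FOLLOW(stmt) = { c, n, p }.

{ c, n, p }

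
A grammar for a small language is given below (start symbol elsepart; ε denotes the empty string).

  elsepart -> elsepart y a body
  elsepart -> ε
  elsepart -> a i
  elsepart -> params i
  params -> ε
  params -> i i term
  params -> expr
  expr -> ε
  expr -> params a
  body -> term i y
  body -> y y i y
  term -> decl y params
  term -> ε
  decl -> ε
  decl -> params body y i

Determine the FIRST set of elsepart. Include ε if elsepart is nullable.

{ a, i, y, ε }

From elsepart -> elsepart y a body: elsepart nullable, take FIRST(elsepart) ∪ {y} = { a, i, y }.
elsepart -> ε contributes ε.
elsepart -> a i contributes {a}.
From elsepart -> params i: params nullable, take FIRST(params) ∪ {i} = { a, i }.
Union: FIRST(elsepart) = { a, i, y, ε }.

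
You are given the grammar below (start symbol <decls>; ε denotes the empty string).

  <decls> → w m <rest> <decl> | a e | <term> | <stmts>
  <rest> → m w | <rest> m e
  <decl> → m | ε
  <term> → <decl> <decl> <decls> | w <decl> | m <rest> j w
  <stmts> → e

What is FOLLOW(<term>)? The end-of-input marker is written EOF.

{ EOF }

In <decls> → <term>: <term> is at the end, add FOLLOW(<decls>) = { EOF }.
Union: FOLLOW(<term>) = { EOF }.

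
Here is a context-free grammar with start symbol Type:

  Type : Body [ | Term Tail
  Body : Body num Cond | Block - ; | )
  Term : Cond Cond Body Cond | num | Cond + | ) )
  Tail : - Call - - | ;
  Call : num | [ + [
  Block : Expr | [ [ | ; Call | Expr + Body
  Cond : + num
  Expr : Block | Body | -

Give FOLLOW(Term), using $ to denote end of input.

In Type : Term Tail: add FIRST(Tail) = { -, ; }.
Union: FOLLOW(Term) = { -, ; }.

{ -, ; }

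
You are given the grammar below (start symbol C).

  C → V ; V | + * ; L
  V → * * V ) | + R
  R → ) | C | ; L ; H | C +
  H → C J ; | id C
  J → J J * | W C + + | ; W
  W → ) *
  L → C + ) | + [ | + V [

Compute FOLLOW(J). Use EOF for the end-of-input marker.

In H → C J ;: add FIRST(;) = { ; }.
In J → J J *: add FIRST(J *) = { ), ; }.
In J → J J *: add FIRST(*) = { * }.
Union: FOLLOW(J) = { ), *, ; }.

{ ), *, ; }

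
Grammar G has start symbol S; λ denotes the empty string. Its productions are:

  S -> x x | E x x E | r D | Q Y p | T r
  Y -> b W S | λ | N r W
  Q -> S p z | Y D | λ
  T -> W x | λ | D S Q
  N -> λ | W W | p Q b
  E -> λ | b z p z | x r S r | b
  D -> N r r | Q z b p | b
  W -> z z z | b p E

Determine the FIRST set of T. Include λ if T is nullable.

{ b, p, r, x, z, λ }

From T -> W x: add FIRST(W) = { b, z }.
T -> λ contributes λ.
From T -> D S Q: add FIRST(D) = { b, p, r, x, z }.
Union: FIRST(T) = { b, p, r, x, z, λ }.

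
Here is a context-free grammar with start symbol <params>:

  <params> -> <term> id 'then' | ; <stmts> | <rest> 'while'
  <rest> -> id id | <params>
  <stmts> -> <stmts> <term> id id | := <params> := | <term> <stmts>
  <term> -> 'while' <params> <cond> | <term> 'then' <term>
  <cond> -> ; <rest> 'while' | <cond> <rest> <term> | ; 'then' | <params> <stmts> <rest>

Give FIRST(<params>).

{ 'while', ;, id }

From <params> -> <term> id 'then': add FIRST(<term>) = { 'while' }.
<params> -> ; <stmts> contributes {;}.
From <params> -> <rest> 'while': add FIRST(<rest>) = { 'while', ;, id }.
Union: FIRST(<params>) = { 'while', ;, id }.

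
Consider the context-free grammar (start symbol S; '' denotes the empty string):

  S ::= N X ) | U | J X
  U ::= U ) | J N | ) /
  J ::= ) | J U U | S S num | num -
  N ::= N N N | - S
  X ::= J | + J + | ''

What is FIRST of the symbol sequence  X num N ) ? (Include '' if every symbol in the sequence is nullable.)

{ ), +, -, num }

Add FIRST(X)\{''} = { ), +, -, num }; X is nullable, continue.
num is a terminal; add {num} and stop.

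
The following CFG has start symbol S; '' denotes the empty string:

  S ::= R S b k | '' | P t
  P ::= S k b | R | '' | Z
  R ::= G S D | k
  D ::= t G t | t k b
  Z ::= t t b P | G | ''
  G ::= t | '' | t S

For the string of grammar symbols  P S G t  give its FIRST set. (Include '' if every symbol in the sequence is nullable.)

{ k, t }

Add FIRST(P)\{''} = { k, t }; P is nullable, continue.
Add FIRST(S)\{''} = { k, t }; S is nullable, continue.
Add FIRST(G)\{''} = { t }; G is nullable, continue.
t is a terminal; add {t} and stop.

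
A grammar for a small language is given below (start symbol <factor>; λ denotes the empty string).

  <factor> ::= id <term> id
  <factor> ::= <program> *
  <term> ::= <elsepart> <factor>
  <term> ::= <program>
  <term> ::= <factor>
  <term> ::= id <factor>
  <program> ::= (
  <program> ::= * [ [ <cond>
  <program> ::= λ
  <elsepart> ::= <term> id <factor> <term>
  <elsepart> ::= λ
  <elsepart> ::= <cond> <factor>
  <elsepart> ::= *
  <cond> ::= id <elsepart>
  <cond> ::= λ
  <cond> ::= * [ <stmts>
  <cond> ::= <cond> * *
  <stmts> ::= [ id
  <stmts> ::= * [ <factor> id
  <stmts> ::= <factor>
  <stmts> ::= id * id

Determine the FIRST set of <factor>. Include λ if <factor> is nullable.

{ (, *, id }

<factor> ::= id <term> id contributes {id}.
From <factor> ::= <program> *: <program> nullable, take FIRST(<program>) ∪ {*} = { (, * }.
Union: FIRST(<factor>) = { (, *, id }.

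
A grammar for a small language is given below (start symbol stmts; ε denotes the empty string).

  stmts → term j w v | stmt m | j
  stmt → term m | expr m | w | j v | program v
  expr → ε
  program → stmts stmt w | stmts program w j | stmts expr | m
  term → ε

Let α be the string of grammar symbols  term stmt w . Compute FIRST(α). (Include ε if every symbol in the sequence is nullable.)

Add FIRST(term)\{ε} = {  }; term is nullable, continue.
Add FIRST(stmt) = { j, m, w }; stmt is not nullable, stop.

{ j, m, w }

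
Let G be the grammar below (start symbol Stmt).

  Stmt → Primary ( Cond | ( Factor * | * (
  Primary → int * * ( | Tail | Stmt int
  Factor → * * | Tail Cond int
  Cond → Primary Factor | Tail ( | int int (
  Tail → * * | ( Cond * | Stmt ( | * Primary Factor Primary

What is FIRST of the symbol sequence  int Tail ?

int is a terminal; add {int} and stop.

{ int }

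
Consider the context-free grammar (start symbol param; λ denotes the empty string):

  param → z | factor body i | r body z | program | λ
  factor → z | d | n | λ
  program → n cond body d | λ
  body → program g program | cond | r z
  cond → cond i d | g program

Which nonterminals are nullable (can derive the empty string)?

{ factor, param, program }

Directly nullable (have an λ-production): param, factor, program.
No other nonterminal has a production whose RHS symbols are all nullable.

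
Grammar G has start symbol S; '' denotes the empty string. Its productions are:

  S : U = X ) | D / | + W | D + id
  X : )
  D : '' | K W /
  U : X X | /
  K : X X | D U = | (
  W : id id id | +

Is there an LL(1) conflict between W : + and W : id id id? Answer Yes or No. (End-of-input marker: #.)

FIRST(+) = { + } and FIRST(id id id) = { id }.
The FIRST sets are disjoint and neither alternative is nullable — no conflict.

No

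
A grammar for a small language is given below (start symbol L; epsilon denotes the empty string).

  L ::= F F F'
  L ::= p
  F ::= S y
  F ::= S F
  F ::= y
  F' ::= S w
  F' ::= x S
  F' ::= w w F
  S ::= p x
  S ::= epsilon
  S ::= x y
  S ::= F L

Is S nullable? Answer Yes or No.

Yes

S has an epsilon-production, so S ⇒ epsilon.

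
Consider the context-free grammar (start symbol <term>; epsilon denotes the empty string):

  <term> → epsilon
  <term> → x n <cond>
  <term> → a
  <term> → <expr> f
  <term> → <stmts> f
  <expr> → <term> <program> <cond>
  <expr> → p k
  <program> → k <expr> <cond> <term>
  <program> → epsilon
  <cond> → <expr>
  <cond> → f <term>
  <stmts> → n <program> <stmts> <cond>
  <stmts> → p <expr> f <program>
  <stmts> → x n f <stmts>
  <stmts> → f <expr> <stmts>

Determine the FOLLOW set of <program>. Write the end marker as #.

{ a, f, k, n, p, x }

In <expr> → <term> <program> <cond>: add FIRST(<cond>) = { a, f, k, n, p, x }.
In <stmts> → n <program> <stmts> <cond>: add FIRST(<stmts> <cond>) = { f, n, p, x }.
In <stmts> → p <expr> f <program>: <program> is at the end, add FOLLOW(<stmts>) = { a, f, k, n, p, x }.
Union: FOLLOW(<program>) = { a, f, k, n, p, x }.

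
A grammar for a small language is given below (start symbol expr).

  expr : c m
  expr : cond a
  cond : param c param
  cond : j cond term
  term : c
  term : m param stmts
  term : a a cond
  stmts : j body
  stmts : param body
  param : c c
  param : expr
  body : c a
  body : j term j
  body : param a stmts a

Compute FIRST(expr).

expr : c m contributes {c}.
From expr : cond a: add FIRST(cond) = { c, j }.
Union: FIRST(expr) = { c, j }.

{ c, j }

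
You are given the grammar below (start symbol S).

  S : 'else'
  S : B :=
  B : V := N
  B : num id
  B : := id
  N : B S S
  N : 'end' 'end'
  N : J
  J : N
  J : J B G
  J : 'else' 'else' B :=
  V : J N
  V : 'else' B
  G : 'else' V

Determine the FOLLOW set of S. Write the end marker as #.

{ #, 'else', 'end', :=, num }

S is the start symbol, so # ∈ FOLLOW(S).
In N : B S S: add FIRST(S) = { 'else', 'end', :=, num }.
In N : B S S: S is at the end, add FOLLOW(N) = { 'else', 'end', :=, num }.
Union: FOLLOW(S) = { #, 'else', 'end', :=, num }.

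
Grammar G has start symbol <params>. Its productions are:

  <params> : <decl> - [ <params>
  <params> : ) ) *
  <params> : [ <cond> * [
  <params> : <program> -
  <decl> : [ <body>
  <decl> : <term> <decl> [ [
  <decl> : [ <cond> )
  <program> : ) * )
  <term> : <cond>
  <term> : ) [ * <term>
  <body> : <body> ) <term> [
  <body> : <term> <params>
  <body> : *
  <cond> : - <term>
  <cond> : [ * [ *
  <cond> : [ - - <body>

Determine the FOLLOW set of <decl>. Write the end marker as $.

{ -, [ }

In <params> : <decl> - [ <params>: add FIRST(- [ <params>) = { - }.
In <decl> : <term> <decl> [ [: add FIRST([ [) = { [ }.
Union: FOLLOW(<decl>) = { -, [ }.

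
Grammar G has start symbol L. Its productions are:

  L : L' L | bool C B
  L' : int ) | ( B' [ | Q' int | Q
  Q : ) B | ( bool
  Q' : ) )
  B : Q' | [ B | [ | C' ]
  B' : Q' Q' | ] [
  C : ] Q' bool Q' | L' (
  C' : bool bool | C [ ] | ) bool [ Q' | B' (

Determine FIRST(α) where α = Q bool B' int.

Add FIRST(Q) = { (, ) }; Q is not nullable, stop.

{ (, ) }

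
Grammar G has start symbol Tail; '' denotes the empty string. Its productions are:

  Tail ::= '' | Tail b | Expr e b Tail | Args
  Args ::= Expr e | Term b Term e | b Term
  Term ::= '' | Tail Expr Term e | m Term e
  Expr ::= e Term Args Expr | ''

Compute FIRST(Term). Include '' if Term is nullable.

{ b, e, m, '' }

Term ::= '' contributes ''.
From Term ::= Tail Expr Term e: Tail, Expr, Term nullable, take FIRST(Tail) ∪ FIRST(Expr) ∪ FIRST(Term) ∪ {e} = { b, e, m }.
Term ::= m Term e contributes {m}.
Union: FIRST(Term) = { b, e, m, '' }.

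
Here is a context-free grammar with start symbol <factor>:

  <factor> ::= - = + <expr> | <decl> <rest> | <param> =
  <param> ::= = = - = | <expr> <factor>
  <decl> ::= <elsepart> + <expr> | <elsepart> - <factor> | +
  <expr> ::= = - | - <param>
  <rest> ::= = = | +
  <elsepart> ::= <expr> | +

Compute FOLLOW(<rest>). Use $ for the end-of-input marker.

{ $, +, -, = }

In <factor> ::= <decl> <rest>: <rest> is at the end, add FOLLOW(<factor>) = { $, +, -, = }.
Union: FOLLOW(<rest>) = { $, +, -, = }.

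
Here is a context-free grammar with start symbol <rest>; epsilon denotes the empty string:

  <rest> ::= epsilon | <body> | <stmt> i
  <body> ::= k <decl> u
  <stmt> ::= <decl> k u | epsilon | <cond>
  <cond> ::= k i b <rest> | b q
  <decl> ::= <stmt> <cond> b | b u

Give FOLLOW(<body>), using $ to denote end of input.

In <rest> ::= <body>: <body> is at the end, add FOLLOW(<rest>) = { $, b, i, k }.
Union: FOLLOW(<body>) = { $, b, i, k }.

{ $, b, i, k }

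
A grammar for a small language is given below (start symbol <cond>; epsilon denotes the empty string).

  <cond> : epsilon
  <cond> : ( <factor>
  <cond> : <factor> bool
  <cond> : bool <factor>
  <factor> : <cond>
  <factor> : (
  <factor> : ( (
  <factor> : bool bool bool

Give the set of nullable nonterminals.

{ <cond>, <factor> }

Directly nullable (have an epsilon-production): <cond>.
<factor> : <cond> with every symbol nullable, so <factor> is nullable.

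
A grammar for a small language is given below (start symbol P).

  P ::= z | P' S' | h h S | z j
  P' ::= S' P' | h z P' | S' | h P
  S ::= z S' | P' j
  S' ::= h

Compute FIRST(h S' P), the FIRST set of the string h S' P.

{ h }

h is a terminal; add {h} and stop.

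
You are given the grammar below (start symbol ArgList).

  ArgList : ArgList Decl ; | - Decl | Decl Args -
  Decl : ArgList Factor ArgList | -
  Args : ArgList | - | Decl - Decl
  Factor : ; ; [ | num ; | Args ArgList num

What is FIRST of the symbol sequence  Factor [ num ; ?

{ -, ;, num }

Add FIRST(Factor) = { -, ;, num }; Factor is not nullable, stop.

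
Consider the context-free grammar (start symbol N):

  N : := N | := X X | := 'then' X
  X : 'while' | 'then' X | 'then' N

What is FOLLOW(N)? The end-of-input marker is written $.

{ $, 'then', 'while' }

N is the start symbol, so $ ∈ FOLLOW(N).
In N : := N: N is at the end, add FOLLOW(N) = { $, 'then', 'while' }.
In X : 'then' N: N is at the end, add FOLLOW(X) = { $, 'then', 'while' }.
Union: FOLLOW(N) = { $, 'then', 'while' }.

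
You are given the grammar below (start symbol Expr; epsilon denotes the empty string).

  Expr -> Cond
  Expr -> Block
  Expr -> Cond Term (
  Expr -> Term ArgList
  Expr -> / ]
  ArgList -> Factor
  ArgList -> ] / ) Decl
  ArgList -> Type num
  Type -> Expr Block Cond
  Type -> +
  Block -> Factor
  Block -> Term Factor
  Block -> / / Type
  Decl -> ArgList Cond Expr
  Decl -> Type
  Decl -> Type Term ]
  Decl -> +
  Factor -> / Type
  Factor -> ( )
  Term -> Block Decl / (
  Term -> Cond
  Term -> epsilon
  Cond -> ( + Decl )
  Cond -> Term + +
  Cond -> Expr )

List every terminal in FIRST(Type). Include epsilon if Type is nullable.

{ (, +, /, ] }

From Type -> Expr Block Cond: add FIRST(Expr) = { (, +, /, ] }.
Type -> + contributes {+}.
Union: FIRST(Type) = { (, +, /, ] }.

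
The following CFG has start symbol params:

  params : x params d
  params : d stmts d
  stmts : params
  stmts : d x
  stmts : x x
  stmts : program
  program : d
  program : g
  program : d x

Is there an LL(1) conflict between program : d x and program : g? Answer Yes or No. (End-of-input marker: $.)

No

FIRST(d x) = { d } and FIRST(g) = { g }.
The FIRST sets are disjoint and neither alternative is nullable — no conflict.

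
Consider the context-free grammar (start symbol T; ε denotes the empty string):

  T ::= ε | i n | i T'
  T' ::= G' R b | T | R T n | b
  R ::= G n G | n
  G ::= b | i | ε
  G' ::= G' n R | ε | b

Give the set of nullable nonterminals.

{ G, G', T, T' }

Directly nullable (have an ε-production): T, G, G'.
T' ::= T with every symbol nullable, so T' is nullable.
No other nonterminal has a production whose RHS symbols are all nullable.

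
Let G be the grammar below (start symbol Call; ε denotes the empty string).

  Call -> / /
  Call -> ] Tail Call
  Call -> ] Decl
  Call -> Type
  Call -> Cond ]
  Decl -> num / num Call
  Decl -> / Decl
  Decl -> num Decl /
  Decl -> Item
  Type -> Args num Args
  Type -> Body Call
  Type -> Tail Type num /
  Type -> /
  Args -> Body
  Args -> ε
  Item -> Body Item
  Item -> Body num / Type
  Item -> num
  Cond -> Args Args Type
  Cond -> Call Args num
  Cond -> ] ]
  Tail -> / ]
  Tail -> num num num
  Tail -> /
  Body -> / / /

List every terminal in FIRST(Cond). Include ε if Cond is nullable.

From Cond -> Args Args Type: Args, Args nullable, take FIRST(Args) ∪ FIRST(Args) ∪ FIRST(Type) = { /, num }.
From Cond -> Call Args num: add FIRST(Call) = { /, ], num }.
Cond -> ] ] contributes {]}.
Union: FIRST(Cond) = { /, ], num }.

{ /, ], num }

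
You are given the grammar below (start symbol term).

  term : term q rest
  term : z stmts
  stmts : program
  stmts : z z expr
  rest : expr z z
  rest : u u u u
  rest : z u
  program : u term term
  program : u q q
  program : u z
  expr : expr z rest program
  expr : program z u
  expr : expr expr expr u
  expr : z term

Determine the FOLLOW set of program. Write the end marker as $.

In stmts : program: program is at the end, add FOLLOW(stmts) = { $, q, u, z }.
In expr : expr z rest program: program is at the end, add FOLLOW(expr) = { $, q, u, z }.
In expr : program z u: add FIRST(z u) = { z }.
Union: FOLLOW(program) = { $, q, u, z }.

{ $, q, u, z }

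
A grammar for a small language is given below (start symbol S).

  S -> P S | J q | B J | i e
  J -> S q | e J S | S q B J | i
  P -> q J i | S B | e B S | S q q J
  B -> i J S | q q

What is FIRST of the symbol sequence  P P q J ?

Add FIRST(P) = { e, i, q }; P is not nullable, stop.

{ e, i, q }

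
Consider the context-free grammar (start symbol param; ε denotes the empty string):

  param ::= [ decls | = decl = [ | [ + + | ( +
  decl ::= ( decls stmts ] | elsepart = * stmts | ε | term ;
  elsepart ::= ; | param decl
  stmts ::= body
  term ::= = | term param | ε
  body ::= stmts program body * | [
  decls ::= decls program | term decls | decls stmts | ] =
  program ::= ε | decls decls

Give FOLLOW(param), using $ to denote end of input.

{ $, (, ;, =, [, ] }

param is the start symbol, so $ ∈ FOLLOW(param).
In elsepart ::= param decl: add FIRST(decl)\{ε} = { (, ;, =, [ }.
  Since decl is nullable, also add FOLLOW(elsepart) = { = }.
In term ::= term param: param is at the end, add FOLLOW(term) = { (, ;, =, [, ] }.
Union: FOLLOW(param) = { $, (, ;, =, [, ] }.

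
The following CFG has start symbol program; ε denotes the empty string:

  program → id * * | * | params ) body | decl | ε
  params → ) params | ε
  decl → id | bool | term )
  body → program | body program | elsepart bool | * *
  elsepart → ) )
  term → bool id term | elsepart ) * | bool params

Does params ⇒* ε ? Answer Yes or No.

params has an ε-production, so params ⇒ ε.

Yes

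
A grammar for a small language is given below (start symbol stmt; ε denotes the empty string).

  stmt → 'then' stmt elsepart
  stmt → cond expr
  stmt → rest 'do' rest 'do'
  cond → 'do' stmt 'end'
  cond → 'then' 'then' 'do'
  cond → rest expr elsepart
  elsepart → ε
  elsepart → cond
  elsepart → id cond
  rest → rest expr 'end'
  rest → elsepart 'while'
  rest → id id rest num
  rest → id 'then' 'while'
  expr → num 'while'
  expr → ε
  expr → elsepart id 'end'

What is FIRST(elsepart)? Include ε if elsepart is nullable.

{ 'do', 'then', 'while', id, ε }

elsepart → ε contributes ε.
From elsepart → cond: add FIRST(cond) = { 'do', 'then', 'while', id }.
elsepart → id cond contributes {id}.
Union: FIRST(elsepart) = { 'do', 'then', 'while', id, ε }.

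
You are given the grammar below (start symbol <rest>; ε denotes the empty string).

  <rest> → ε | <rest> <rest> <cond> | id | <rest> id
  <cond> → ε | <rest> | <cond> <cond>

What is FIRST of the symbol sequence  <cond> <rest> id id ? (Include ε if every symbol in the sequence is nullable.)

{ id }

Add FIRST(<cond>)\{ε} = { id }; <cond> is nullable, continue.
Add FIRST(<rest>)\{ε} = { id }; <rest> is nullable, continue.
id is a terminal; add {id} and stop.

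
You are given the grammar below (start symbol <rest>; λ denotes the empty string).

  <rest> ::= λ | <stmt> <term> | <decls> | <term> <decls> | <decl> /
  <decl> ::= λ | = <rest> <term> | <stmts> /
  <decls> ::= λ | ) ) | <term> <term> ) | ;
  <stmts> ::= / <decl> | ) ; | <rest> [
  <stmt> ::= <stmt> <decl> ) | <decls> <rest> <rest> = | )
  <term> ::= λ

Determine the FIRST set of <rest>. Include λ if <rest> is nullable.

<rest> ::= λ contributes λ.
From <rest> ::= <stmt> <term>: add FIRST(<stmt>) = { ), /, ;, =, [ }.
From <rest> ::= <decls>: add FIRST(<decls>) = { ), ;, λ } (including λ since <decls> is nullable).
From <rest> ::= <term> <decls>: <term>, <decls> nullable, take FIRST(<term>) ∪ FIRST(<decls>) = { ), ; }; also λ since the whole RHS is nullable.
From <rest> ::= <decl> /: <decl> nullable, take FIRST(<decl>) ∪ {/} = { ), /, ;, =, [ }.
Union: FIRST(<rest>) = { ), /, ;, =, [, λ }.

{ ), /, ;, =, [, λ }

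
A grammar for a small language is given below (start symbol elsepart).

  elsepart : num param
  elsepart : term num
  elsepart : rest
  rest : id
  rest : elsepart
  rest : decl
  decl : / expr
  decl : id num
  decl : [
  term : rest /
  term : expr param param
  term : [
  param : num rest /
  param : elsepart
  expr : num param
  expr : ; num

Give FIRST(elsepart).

{ /, ;, [, id, num }

elsepart : num param contributes {num}.
From elsepart : term num: add FIRST(term) = { /, ;, [, id, num }.
From elsepart : rest: add FIRST(rest) = { /, ;, [, id, num }.
Union: FIRST(elsepart) = { /, ;, [, id, num }.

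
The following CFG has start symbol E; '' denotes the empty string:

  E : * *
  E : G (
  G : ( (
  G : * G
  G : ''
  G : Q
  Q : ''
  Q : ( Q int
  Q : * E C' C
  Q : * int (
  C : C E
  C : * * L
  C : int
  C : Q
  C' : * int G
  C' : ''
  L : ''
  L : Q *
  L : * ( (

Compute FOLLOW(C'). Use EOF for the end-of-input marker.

{ (, *, int }

In Q : * E C' C: add FIRST(C)\{''} = { (, *, int }.
  Since C is nullable, also add FOLLOW(Q) = { (, *, int }.
Union: FOLLOW(C') = { (, *, int }.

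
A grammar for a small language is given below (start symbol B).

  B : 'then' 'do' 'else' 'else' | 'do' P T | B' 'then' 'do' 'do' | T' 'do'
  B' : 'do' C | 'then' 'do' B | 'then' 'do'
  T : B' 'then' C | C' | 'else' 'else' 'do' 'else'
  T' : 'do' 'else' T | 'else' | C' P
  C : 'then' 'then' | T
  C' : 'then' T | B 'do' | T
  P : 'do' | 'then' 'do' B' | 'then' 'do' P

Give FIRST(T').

{ 'do', 'else', 'then' }

T' : 'do' 'else' T contributes {'do'}.
T' : 'else' contributes {'else'}.
From T' : C' P: add FIRST(C') = { 'do', 'else', 'then' }.
Union: FIRST(T') = { 'do', 'else', 'then' }.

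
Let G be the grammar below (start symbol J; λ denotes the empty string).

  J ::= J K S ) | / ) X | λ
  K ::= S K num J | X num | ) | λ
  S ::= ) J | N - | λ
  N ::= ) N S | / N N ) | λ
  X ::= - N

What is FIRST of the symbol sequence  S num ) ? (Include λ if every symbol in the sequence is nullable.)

{ ), -, /, num }

Add FIRST(S)\{λ} = { ), -, / }; S is nullable, continue.
num is a terminal; add {num} and stop.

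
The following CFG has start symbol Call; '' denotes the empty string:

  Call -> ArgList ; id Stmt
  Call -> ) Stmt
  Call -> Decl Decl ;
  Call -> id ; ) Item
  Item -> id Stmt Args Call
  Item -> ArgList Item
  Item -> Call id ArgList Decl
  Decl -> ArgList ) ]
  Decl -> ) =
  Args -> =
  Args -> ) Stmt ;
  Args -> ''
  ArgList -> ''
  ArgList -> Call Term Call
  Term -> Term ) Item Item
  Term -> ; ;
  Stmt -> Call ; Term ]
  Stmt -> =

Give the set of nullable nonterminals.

{ ArgList, Args }

Directly nullable (have an ''-production): Args, ArgList.
No other nonterminal has a production whose RHS symbols are all nullable.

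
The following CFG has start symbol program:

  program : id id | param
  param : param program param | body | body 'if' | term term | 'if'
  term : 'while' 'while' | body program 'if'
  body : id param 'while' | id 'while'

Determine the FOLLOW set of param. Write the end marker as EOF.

{ EOF, 'if', 'while', id }

In program : param: param is at the end, add FOLLOW(program) = { EOF, 'if', 'while', id }.
In param : param program param: add FIRST(program param) = { 'if', 'while', id }.
In param : param program param: param is at the end, add FOLLOW(param) = { EOF, 'if', 'while', id }.
In body : id param 'while': add FIRST('while') = { 'while' }.
Union: FOLLOW(param) = { EOF, 'if', 'while', id }.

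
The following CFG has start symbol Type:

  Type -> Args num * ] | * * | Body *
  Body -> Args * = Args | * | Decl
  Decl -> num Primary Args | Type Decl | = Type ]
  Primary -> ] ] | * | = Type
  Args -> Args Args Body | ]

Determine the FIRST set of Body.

From Body -> Args * = Args: add FIRST(Args) = { ] }.
Body -> * contributes {*}.
From Body -> Decl: add FIRST(Decl) = { *, =, ], num }.
Union: FIRST(Body) = { *, =, ], num }.

{ *, =, ], num }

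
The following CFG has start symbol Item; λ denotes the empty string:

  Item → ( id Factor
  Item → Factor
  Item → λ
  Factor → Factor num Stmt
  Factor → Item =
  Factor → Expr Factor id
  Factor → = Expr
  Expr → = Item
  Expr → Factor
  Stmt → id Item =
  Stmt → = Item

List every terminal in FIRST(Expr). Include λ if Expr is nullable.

Expr → = Item contributes {=}.
From Expr → Factor: add FIRST(Factor) = { (, = }.
Union: FIRST(Expr) = { (, = }.

{ (, = }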